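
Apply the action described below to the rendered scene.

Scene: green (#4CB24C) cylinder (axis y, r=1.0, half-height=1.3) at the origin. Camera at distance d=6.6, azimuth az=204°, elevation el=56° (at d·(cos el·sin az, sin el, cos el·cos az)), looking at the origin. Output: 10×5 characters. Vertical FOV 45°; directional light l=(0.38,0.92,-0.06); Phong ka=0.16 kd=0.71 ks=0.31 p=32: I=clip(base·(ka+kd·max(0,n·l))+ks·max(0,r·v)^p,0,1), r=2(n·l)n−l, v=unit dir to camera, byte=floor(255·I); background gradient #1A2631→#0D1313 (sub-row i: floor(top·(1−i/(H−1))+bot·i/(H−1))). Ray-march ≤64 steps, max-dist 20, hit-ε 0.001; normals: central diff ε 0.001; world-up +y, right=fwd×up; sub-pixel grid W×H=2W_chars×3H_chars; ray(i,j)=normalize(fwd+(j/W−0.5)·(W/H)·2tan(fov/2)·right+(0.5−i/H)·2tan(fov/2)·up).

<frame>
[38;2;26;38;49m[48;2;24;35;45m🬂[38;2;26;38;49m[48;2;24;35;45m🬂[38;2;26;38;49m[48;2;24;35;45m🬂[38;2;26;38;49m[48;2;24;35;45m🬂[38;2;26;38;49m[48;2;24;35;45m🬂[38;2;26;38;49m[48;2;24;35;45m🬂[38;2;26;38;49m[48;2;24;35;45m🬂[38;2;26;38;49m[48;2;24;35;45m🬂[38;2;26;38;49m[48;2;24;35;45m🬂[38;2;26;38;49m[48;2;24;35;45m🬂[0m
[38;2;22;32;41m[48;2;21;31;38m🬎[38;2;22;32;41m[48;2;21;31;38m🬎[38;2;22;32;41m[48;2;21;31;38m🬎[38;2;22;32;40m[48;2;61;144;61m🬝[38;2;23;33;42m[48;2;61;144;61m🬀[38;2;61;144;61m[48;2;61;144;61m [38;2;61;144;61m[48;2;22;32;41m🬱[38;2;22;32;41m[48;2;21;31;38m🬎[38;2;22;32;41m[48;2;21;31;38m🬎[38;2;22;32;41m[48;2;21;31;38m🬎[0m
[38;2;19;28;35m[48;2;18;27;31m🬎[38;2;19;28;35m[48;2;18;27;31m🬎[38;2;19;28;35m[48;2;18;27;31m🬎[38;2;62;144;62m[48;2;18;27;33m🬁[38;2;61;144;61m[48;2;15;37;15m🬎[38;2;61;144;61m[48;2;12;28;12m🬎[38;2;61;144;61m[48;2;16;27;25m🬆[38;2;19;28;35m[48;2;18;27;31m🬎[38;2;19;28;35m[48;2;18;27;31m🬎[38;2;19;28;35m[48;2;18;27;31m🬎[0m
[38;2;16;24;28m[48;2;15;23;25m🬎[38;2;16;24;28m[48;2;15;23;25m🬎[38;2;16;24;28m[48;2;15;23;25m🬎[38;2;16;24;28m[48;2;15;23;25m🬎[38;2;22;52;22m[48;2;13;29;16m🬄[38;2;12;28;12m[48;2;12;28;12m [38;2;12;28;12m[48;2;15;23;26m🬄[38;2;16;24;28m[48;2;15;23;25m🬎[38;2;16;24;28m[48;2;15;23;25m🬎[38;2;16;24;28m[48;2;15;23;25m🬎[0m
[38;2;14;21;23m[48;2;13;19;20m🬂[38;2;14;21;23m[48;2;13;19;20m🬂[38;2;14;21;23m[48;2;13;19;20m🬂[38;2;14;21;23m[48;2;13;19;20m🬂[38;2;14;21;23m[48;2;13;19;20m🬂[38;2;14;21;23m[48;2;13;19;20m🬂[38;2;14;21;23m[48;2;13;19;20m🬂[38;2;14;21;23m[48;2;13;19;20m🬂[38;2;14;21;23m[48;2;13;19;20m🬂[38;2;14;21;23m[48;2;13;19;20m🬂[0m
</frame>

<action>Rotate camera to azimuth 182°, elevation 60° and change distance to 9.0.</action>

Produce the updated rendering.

<frame>
[38;2;26;38;49m[48;2;24;35;45m🬂[38;2;26;38;49m[48;2;24;35;45m🬂[38;2;26;38;49m[48;2;24;35;45m🬂[38;2;26;38;49m[48;2;24;35;45m🬂[38;2;26;38;49m[48;2;24;35;45m🬂[38;2;26;38;49m[48;2;24;35;45m🬂[38;2;26;38;49m[48;2;24;35;45m🬂[38;2;26;38;49m[48;2;24;35;45m🬂[38;2;26;38;49m[48;2;24;35;45m🬂[38;2;26;38;49m[48;2;24;35;45m🬂[0m
[38;2;22;32;41m[48;2;21;31;38m🬎[38;2;22;32;41m[48;2;21;31;38m🬎[38;2;22;32;41m[48;2;21;31;38m🬎[38;2;22;32;41m[48;2;21;31;38m🬎[38;2;22;32;40m[48;2;61;144;61m🬝[38;2;22;32;41m[48;2;61;144;61m🬎[38;2;22;32;41m[48;2;21;31;38m🬎[38;2;22;32;41m[48;2;21;31;38m🬎[38;2;22;32;41m[48;2;21;31;38m🬎[38;2;22;32;41m[48;2;21;31;38m🬎[0m
[38;2;19;28;35m[48;2;18;27;31m🬎[38;2;19;28;35m[48;2;18;27;31m🬎[38;2;19;28;35m[48;2;18;27;31m🬎[38;2;19;28;35m[48;2;18;27;31m🬎[38;2;61;144;61m[48;2;20;40;27m🬎[38;2;61;144;61m[48;2;12;28;12m🬝[38;2;61;144;61m[48;2;18;27;33m🬄[38;2;19;28;35m[48;2;18;27;31m🬎[38;2;19;28;35m[48;2;18;27;31m🬎[38;2;19;28;35m[48;2;18;27;31m🬎[0m
[38;2;16;24;28m[48;2;15;23;25m🬎[38;2;16;24;28m[48;2;15;23;25m🬎[38;2;16;24;28m[48;2;15;23;25m🬎[38;2;16;24;28m[48;2;15;23;25m🬎[38;2;24;57;24m[48;2;15;23;26m🬉[38;2;13;31;13m[48;2;15;23;25m🬎[38;2;16;24;28m[48;2;15;23;25m🬎[38;2;16;24;28m[48;2;15;23;25m🬎[38;2;16;24;28m[48;2;15;23;25m🬎[38;2;16;24;28m[48;2;15;23;25m🬎[0m
[38;2;14;21;23m[48;2;13;19;20m🬂[38;2;14;21;23m[48;2;13;19;20m🬂[38;2;14;21;23m[48;2;13;19;20m🬂[38;2;14;21;23m[48;2;13;19;20m🬂[38;2;14;21;23m[48;2;13;19;20m🬂[38;2;14;21;23m[48;2;13;19;20m🬂[38;2;14;21;23m[48;2;13;19;20m🬂[38;2;14;21;23m[48;2;13;19;20m🬂[38;2;14;21;23m[48;2;13;19;20m🬂[38;2;14;21;23m[48;2;13;19;20m🬂[0m
</frame>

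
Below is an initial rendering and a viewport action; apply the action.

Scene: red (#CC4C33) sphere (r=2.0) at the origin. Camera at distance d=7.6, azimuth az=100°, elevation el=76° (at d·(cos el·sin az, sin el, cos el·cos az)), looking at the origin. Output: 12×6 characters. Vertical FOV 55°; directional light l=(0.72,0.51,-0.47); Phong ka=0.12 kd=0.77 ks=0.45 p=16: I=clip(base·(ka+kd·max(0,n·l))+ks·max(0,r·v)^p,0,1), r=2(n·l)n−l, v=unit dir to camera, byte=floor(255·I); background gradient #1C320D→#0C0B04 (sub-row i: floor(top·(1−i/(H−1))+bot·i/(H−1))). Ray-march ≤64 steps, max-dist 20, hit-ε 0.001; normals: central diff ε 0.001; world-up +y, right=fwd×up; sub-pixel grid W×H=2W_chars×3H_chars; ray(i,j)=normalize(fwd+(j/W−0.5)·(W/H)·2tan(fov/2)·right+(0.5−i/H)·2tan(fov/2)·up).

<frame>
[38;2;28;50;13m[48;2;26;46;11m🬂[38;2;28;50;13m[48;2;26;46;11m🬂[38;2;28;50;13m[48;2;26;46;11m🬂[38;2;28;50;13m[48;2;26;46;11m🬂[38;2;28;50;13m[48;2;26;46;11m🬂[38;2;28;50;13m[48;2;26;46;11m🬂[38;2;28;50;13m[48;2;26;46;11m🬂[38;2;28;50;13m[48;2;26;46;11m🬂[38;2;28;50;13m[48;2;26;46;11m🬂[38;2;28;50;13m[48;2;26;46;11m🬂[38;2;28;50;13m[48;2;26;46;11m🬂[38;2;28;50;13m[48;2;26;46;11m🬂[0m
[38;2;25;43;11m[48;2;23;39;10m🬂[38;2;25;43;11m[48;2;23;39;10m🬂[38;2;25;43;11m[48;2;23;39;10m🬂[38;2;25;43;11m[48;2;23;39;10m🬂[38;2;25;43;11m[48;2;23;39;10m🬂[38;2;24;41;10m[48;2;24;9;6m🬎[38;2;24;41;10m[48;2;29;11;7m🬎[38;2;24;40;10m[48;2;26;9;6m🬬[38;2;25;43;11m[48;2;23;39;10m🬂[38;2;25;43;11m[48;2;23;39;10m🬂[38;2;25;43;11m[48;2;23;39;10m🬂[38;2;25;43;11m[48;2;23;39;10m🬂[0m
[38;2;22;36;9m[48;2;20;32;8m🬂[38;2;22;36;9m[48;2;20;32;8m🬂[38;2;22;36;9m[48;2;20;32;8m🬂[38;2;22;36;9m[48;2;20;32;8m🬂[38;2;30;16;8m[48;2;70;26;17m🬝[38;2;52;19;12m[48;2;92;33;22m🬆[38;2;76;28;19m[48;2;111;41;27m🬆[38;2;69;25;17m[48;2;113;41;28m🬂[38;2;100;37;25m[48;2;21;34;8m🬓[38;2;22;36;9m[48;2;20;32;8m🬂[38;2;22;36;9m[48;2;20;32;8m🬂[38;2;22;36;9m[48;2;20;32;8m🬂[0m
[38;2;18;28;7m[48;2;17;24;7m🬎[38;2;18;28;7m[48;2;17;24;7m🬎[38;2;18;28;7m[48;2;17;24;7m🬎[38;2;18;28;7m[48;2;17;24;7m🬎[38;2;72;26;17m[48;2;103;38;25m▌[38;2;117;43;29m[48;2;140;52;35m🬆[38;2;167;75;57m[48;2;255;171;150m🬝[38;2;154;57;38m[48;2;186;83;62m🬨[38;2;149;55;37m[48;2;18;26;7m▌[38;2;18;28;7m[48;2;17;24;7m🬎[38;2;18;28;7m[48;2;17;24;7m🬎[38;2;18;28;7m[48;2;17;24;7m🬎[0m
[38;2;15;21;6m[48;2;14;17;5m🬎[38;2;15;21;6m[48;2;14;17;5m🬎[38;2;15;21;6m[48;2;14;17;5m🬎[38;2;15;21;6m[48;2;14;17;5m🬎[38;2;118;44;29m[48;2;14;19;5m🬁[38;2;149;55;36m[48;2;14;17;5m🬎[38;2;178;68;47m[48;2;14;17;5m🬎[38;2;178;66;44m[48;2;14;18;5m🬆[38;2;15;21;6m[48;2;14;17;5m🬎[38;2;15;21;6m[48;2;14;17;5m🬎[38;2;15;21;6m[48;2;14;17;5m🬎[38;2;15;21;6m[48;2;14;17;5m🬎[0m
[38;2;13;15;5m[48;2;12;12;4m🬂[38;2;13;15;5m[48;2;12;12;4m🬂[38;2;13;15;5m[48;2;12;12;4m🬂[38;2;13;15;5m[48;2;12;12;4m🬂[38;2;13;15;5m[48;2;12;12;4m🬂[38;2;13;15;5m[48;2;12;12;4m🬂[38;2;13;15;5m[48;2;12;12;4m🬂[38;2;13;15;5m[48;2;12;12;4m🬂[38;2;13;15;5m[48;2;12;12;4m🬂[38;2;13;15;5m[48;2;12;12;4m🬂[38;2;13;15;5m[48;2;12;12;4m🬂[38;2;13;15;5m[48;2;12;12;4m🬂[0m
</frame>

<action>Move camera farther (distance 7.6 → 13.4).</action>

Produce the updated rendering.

<frame>
[38;2;28;50;13m[48;2;26;46;11m🬂[38;2;28;50;13m[48;2;26;46;11m🬂[38;2;28;50;13m[48;2;26;46;11m🬂[38;2;28;50;13m[48;2;26;46;11m🬂[38;2;28;50;13m[48;2;26;46;11m🬂[38;2;28;50;13m[48;2;26;46;11m🬂[38;2;28;50;13m[48;2;26;46;11m🬂[38;2;28;50;13m[48;2;26;46;11m🬂[38;2;28;50;13m[48;2;26;46;11m🬂[38;2;28;50;13m[48;2;26;46;11m🬂[38;2;28;50;13m[48;2;26;46;11m🬂[38;2;28;50;13m[48;2;26;46;11m🬂[0m
[38;2;25;43;11m[48;2;23;39;10m🬂[38;2;25;43;11m[48;2;23;39;10m🬂[38;2;25;43;11m[48;2;23;39;10m🬂[38;2;25;43;11m[48;2;23;39;10m🬂[38;2;25;43;11m[48;2;23;39;10m🬂[38;2;25;43;11m[48;2;23;39;10m🬂[38;2;25;43;11m[48;2;23;39;10m🬂[38;2;25;43;11m[48;2;23;39;10m🬂[38;2;25;43;11m[48;2;23;39;10m🬂[38;2;25;43;11m[48;2;23;39;10m🬂[38;2;25;43;11m[48;2;23;39;10m🬂[38;2;25;43;11m[48;2;23;39;10m🬂[0m
[38;2;22;36;9m[48;2;20;32;8m🬂[38;2;22;36;9m[48;2;20;32;8m🬂[38;2;22;36;9m[48;2;20;32;8m🬂[38;2;22;36;9m[48;2;20;32;8m🬂[38;2;22;36;9m[48;2;20;32;8m🬂[38;2;22;24;7m[48;2;67;25;16m🬝[38;2;28;24;8m[48;2;97;36;24m🬎[38;2;92;34;23m[48;2;21;33;8m🬏[38;2;22;36;9m[48;2;20;32;8m🬂[38;2;22;36;9m[48;2;20;32;8m🬂[38;2;22;36;9m[48;2;20;32;8m🬂[38;2;22;36;9m[48;2;20;32;8m🬂[0m
[38;2;18;28;7m[48;2;17;24;7m🬎[38;2;18;28;7m[48;2;17;24;7m🬎[38;2;18;28;7m[48;2;17;24;7m🬎[38;2;18;28;7m[48;2;17;24;7m🬎[38;2;18;28;7m[48;2;17;24;7m🬎[38;2;41;24;11m[48;2;118;44;29m🬐[38;2;157;58;39m[48;2;206;103;83m🬰[38;2;151;56;37m[48;2;17;26;7m🬄[38;2;18;28;7m[48;2;17;24;7m🬎[38;2;18;28;7m[48;2;17;24;7m🬎[38;2;18;28;7m[48;2;17;24;7m🬎[38;2;18;28;7m[48;2;17;24;7m🬎[0m
[38;2;15;21;6m[48;2;14;17;5m🬎[38;2;15;21;6m[48;2;14;17;5m🬎[38;2;15;21;6m[48;2;14;17;5m🬎[38;2;15;21;6m[48;2;14;17;5m🬎[38;2;15;21;6m[48;2;14;17;5m🬎[38;2;15;21;6m[48;2;14;17;5m🬎[38;2;15;21;6m[48;2;14;17;5m🬎[38;2;15;21;6m[48;2;14;17;5m🬎[38;2;15;21;6m[48;2;14;17;5m🬎[38;2;15;21;6m[48;2;14;17;5m🬎[38;2;15;21;6m[48;2;14;17;5m🬎[38;2;15;21;6m[48;2;14;17;5m🬎[0m
[38;2;13;15;5m[48;2;12;12;4m🬂[38;2;13;15;5m[48;2;12;12;4m🬂[38;2;13;15;5m[48;2;12;12;4m🬂[38;2;13;15;5m[48;2;12;12;4m🬂[38;2;13;15;5m[48;2;12;12;4m🬂[38;2;13;15;5m[48;2;12;12;4m🬂[38;2;13;15;5m[48;2;12;12;4m🬂[38;2;13;15;5m[48;2;12;12;4m🬂[38;2;13;15;5m[48;2;12;12;4m🬂[38;2;13;15;5m[48;2;12;12;4m🬂[38;2;13;15;5m[48;2;12;12;4m🬂[38;2;13;15;5m[48;2;12;12;4m🬂[0m
</frame>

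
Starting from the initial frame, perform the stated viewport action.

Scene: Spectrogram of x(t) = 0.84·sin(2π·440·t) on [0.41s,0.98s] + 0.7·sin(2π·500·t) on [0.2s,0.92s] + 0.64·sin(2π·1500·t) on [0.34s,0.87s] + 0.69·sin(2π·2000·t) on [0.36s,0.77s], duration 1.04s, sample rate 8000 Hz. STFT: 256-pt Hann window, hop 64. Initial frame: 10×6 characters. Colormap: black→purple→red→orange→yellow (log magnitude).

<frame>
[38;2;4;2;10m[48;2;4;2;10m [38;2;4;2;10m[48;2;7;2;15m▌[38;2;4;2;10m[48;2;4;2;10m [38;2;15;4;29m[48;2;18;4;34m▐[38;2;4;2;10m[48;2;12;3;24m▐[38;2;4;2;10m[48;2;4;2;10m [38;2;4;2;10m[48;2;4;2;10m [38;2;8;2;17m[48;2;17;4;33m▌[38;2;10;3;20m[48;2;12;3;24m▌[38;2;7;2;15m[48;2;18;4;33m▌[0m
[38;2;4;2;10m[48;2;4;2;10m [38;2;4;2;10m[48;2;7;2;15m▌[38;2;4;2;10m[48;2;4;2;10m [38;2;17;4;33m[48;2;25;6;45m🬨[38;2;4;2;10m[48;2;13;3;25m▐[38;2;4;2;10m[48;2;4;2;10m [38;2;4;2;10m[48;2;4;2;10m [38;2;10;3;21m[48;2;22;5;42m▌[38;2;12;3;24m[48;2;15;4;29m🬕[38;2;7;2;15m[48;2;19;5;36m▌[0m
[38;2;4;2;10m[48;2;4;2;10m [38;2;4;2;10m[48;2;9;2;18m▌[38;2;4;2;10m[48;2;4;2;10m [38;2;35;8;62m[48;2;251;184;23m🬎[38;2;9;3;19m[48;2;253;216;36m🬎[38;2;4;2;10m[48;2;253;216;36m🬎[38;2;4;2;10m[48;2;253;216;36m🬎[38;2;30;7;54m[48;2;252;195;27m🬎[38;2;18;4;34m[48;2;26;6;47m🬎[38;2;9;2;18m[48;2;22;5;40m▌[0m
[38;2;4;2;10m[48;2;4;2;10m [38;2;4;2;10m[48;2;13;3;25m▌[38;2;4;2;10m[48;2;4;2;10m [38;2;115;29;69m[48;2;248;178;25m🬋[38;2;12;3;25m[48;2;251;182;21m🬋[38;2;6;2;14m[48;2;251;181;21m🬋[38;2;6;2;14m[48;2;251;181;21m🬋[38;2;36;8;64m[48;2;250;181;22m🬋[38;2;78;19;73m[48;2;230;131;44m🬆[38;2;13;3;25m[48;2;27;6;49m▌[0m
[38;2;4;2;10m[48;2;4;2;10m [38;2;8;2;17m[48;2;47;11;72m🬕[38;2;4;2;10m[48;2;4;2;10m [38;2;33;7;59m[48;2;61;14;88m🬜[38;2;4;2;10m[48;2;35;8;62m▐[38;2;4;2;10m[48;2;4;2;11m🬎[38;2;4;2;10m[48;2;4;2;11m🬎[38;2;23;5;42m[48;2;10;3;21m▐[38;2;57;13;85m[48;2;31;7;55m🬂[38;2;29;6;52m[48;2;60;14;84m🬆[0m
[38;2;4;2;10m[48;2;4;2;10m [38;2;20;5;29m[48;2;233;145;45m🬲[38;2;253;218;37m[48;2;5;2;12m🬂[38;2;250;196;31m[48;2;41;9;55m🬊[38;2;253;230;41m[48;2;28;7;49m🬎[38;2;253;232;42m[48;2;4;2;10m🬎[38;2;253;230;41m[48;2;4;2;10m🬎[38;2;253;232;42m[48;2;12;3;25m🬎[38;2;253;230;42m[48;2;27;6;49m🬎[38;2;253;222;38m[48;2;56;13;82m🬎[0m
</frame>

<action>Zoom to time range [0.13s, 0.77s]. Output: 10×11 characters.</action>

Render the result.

<frame>
[38;2;4;2;10m[48;2;6;2;13m▌[38;2;7;2;15m[48;2;4;2;10m▌[38;2;4;2;10m[48;2;4;2;10m [38;2;12;3;24m[48;2;17;4;33m▌[38;2;16;4;31m[48;2;10;3;21m▌[38;2;4;2;10m[48;2;4;2;10m [38;2;4;2;10m[48;2;4;2;10m [38;2;4;2;10m[48;2;4;2;10m [38;2;4;2;10m[48;2;4;2;10m [38;2;4;2;10m[48;2;4;2;10m [0m
[38;2;4;2;10m[48;2;6;2;13m▌[38;2;7;2;15m[48;2;4;2;10m▌[38;2;4;2;10m[48;2;4;2;10m [38;2;13;3;25m[48;2;18;5;35m▌[38;2;10;3;21m[48;2;17;4;31m▐[38;2;4;2;10m[48;2;4;2;10m [38;2;4;2;10m[48;2;4;2;10m [38;2;4;2;10m[48;2;4;2;10m [38;2;4;2;10m[48;2;4;2;10m [38;2;4;2;10m[48;2;4;2;10m [0m
[38;2;4;2;10m[48;2;6;2;14m▌[38;2;4;2;10m[48;2;7;2;15m▐[38;2;4;2;10m[48;2;4;2;10m [38;2;14;4;28m[48;2;21;5;40m▌[38;2;11;3;22m[48;2;17;4;32m▐[38;2;4;2;10m[48;2;4;2;10m [38;2;4;2;10m[48;2;4;2;10m [38;2;4;2;10m[48;2;4;2;10m [38;2;4;2;10m[48;2;4;2;10m [38;2;4;2;10m[48;2;4;2;10m [0m
[38;2;4;2;10m[48;2;6;2;14m▌[38;2;4;2;10m[48;2;7;2;16m▐[38;2;4;2;10m[48;2;4;2;10m [38;2;17;4;32m[48;2;27;6;50m▌[38;2;11;3;22m[48;2;18;4;34m▐[38;2;4;2;10m[48;2;4;2;10m [38;2;4;2;10m[48;2;4;2;10m [38;2;4;2;10m[48;2;4;2;10m [38;2;4;2;10m[48;2;4;2;10m [38;2;4;2;10m[48;2;4;2;10m [0m
[38;2;4;2;10m[48;2;7;2;15m▌[38;2;4;2;10m[48;2;8;2;18m▐[38;2;4;2;10m[48;2;4;2;10m [38;2;25;6;46m[48;2;62;14;83m🬕[38;2;12;3;23m[48;2;19;5;36m▐[38;2;4;2;10m[48;2;4;2;10m [38;2;4;2;10m[48;2;4;2;10m [38;2;4;2;10m[48;2;4;2;10m [38;2;4;2;10m[48;2;4;2;10m [38;2;4;2;10m[48;2;4;2;10m [0m
[38;2;4;2;10m[48;2;8;2;17m▌[38;2;4;2;10m[48;2;10;3;20m▐[38;2;4;2;10m[48;2;4;2;10m [38;2;33;7;58m[48;2;227;131;53m▌[38;2;18;4;34m[48;2;254;231;42m🬰[38;2;6;2;14m[48;2;254;231;42m🬰[38;2;6;2;14m[48;2;254;231;42m🬰[38;2;6;2;14m[48;2;254;231;42m🬰[38;2;6;2;14m[48;2;254;231;42m🬰[38;2;6;2;14m[48;2;254;231;42m🬰[0m
[38;2;4;2;10m[48;2;10;3;21m▌[38;2;4;2;10m[48;2;13;3;25m▐[38;2;4;2;10m[48;2;4;2;10m [38;2;82;19;84m[48;2;252;215;35m🬎[38;2;20;5;36m[48;2;253;224;39m🬎[38;2;4;2;10m[48;2;253;224;39m🬎[38;2;4;2;10m[48;2;253;224;39m🬎[38;2;4;2;10m[48;2;253;224;39m🬎[38;2;4;2;10m[48;2;253;224;39m🬎[38;2;4;2;10m[48;2;253;224;39m🬎[0m
[38;2;4;2;10m[48;2;15;3;28m▌[38;2;4;2;10m[48;2;19;4;35m▐[38;2;4;2;10m[48;2;4;2;10m [38;2;211;74;64m[48;2;40;9;63m🬀[38;2;19;4;36m[48;2;31;7;56m▐[38;2;6;2;14m[48;2;4;2;10m🬂[38;2;6;2;14m[48;2;4;2;10m🬂[38;2;6;2;14m[48;2;4;2;10m🬂[38;2;6;2;14m[48;2;4;2;10m🬂[38;2;6;2;14m[48;2;4;2;10m🬂[0m
[38;2;4;2;10m[48;2;27;6;50m▌[38;2;4;2;10m[48;2;35;8;62m▐[38;2;4;2;10m[48;2;4;2;10m [38;2;32;7;58m[48;2;21;5;40m▌[38;2;31;7;55m[48;2;50;11;83m🬨[38;2;4;2;10m[48;2;4;2;10m [38;2;4;2;10m[48;2;4;2;10m [38;2;4;2;10m[48;2;4;2;10m [38;2;4;2;10m[48;2;4;2;10m [38;2;4;2;10m[48;2;4;2;10m [0m
[38;2;22;6;29m[48;2;204;60;73m🬕[38;2;60;15;47m[48;2;252;200;29m🬂[38;2;4;2;10m[48;2;252;199;29m🬂[38;2;23;5;42m[48;2;252;200;29m🬂[38;2;79;19;84m[48;2;253;233;43m🬂[38;2;5;2;12m[48;2;254;241;46m🬂[38;2;5;2;12m[48;2;254;240;46m🬂[38;2;5;2;12m[48;2;254;241;46m🬂[38;2;5;2;13m[48;2;254;241;46m🬂[38;2;5;2;12m[48;2;254;241;46m🬂[0m
[38;2;4;2;10m[48;2;56;13;82m▌[38;2;82;19;87m[48;2;4;2;10m▌[38;2;4;2;10m[48;2;4;2;10m [38;2;22;5;40m[48;2;17;4;33m▌[38;2;148;37;83m[48;2;56;13;79m🬂[38;2;10;3;20m[48;2;4;2;10m🬂[38;2;10;3;20m[48;2;4;2;10m🬂[38;2;10;3;20m[48;2;4;2;10m🬂[38;2;10;3;20m[48;2;4;2;10m🬂[38;2;10;3;20m[48;2;4;2;10m🬂[0m
</frame>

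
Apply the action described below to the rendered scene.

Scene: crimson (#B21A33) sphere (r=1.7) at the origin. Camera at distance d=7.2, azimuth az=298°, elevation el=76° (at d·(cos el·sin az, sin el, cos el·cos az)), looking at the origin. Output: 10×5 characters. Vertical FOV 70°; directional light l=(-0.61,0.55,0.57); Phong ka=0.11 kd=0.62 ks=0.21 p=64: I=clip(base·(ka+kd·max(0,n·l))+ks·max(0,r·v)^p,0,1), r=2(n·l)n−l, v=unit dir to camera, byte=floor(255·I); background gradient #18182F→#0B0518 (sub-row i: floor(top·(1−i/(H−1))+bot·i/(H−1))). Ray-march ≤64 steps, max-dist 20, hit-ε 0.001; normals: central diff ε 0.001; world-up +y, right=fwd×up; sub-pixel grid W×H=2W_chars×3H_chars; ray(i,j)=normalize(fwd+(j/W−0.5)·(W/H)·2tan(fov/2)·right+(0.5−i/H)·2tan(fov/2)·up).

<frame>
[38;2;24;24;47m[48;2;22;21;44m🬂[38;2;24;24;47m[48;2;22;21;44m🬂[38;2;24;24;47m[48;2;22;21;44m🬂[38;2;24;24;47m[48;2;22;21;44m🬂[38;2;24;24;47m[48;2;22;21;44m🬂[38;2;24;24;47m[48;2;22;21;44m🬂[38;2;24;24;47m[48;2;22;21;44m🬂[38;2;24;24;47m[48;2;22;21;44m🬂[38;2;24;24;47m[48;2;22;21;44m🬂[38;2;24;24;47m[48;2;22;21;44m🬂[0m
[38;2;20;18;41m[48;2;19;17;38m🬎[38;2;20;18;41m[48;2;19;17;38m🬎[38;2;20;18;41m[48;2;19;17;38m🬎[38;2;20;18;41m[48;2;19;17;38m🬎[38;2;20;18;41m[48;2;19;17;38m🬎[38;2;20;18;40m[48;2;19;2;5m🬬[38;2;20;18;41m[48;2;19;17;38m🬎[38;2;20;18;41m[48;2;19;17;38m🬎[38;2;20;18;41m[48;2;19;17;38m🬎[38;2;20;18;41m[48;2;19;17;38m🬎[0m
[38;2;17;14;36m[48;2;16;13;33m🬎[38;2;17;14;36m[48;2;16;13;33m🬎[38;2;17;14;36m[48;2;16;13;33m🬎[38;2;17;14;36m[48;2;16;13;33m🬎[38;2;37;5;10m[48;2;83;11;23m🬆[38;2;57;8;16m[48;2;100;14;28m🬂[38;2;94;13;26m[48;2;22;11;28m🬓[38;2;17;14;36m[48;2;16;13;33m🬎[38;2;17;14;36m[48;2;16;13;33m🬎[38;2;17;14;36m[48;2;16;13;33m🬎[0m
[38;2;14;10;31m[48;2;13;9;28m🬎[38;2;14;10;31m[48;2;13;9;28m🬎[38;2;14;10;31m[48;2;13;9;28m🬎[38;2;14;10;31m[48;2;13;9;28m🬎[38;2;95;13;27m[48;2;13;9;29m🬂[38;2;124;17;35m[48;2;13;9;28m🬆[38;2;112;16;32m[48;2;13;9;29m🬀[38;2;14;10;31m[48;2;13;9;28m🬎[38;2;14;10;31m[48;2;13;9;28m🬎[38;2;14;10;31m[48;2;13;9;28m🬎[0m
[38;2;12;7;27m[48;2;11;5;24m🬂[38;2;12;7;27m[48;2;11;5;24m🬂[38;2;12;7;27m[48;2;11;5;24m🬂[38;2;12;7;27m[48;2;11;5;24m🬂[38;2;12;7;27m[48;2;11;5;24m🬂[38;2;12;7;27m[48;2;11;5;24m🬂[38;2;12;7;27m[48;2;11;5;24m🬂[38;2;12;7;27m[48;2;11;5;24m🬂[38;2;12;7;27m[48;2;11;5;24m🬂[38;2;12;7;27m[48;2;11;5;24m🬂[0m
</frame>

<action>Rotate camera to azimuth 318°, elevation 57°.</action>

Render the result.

<frame>
[38;2;24;24;47m[48;2;22;21;44m🬂[38;2;24;24;47m[48;2;22;21;44m🬂[38;2;24;24;47m[48;2;22;21;44m🬂[38;2;24;24;47m[48;2;22;21;44m🬂[38;2;24;24;47m[48;2;22;21;44m🬂[38;2;24;24;47m[48;2;22;21;44m🬂[38;2;24;24;47m[48;2;22;21;44m🬂[38;2;24;24;47m[48;2;22;21;44m🬂[38;2;24;24;47m[48;2;22;21;44m🬂[38;2;24;24;47m[48;2;22;21;44m🬂[0m
[38;2;20;18;41m[48;2;19;17;38m🬎[38;2;20;18;41m[48;2;19;17;38m🬎[38;2;20;18;41m[48;2;19;17;38m🬎[38;2;20;18;41m[48;2;19;17;38m🬎[38;2;20;18;41m[48;2;19;17;38m🬎[38;2;20;18;40m[48;2;29;4;8m🬬[38;2;20;18;41m[48;2;19;17;38m🬎[38;2;20;18;41m[48;2;19;17;38m🬎[38;2;20;18;41m[48;2;19;17;38m🬎[38;2;20;18;41m[48;2;19;17;38m🬎[0m
[38;2;17;14;36m[48;2;16;13;33m🬎[38;2;17;14;36m[48;2;16;13;33m🬎[38;2;17;14;36m[48;2;16;13;33m🬎[38;2;17;14;36m[48;2;16;13;33m🬎[38;2;66;9;18m[48;2;107;15;30m🬂[38;2;100;14;28m[48;2;165;58;75m🬬[38;2;88;12;25m[48;2;22;11;29m🬓[38;2;17;14;36m[48;2;16;13;33m🬎[38;2;17;14;36m[48;2;16;13;33m🬎[38;2;17;14;36m[48;2;16;13;33m🬎[0m
[38;2;14;10;31m[48;2;13;9;28m🬎[38;2;14;10;31m[48;2;13;9;28m🬎[38;2;14;10;31m[48;2;13;9;28m🬎[38;2;14;10;31m[48;2;13;9;28m🬎[38;2;111;16;31m[48;2;13;9;29m🬂[38;2;118;16;33m[48;2;13;9;28m🬆[38;2;85;12;24m[48;2;13;9;29m🬀[38;2;14;10;31m[48;2;13;9;28m🬎[38;2;14;10;31m[48;2;13;9;28m🬎[38;2;14;10;31m[48;2;13;9;28m🬎[0m
[38;2;12;7;27m[48;2;11;5;24m🬂[38;2;12;7;27m[48;2;11;5;24m🬂[38;2;12;7;27m[48;2;11;5;24m🬂[38;2;12;7;27m[48;2;11;5;24m🬂[38;2;12;7;27m[48;2;11;5;24m🬂[38;2;12;7;27m[48;2;11;5;24m🬂[38;2;12;7;27m[48;2;11;5;24m🬂[38;2;12;7;27m[48;2;11;5;24m🬂[38;2;12;7;27m[48;2;11;5;24m🬂[38;2;12;7;27m[48;2;11;5;24m🬂[0m
</frame>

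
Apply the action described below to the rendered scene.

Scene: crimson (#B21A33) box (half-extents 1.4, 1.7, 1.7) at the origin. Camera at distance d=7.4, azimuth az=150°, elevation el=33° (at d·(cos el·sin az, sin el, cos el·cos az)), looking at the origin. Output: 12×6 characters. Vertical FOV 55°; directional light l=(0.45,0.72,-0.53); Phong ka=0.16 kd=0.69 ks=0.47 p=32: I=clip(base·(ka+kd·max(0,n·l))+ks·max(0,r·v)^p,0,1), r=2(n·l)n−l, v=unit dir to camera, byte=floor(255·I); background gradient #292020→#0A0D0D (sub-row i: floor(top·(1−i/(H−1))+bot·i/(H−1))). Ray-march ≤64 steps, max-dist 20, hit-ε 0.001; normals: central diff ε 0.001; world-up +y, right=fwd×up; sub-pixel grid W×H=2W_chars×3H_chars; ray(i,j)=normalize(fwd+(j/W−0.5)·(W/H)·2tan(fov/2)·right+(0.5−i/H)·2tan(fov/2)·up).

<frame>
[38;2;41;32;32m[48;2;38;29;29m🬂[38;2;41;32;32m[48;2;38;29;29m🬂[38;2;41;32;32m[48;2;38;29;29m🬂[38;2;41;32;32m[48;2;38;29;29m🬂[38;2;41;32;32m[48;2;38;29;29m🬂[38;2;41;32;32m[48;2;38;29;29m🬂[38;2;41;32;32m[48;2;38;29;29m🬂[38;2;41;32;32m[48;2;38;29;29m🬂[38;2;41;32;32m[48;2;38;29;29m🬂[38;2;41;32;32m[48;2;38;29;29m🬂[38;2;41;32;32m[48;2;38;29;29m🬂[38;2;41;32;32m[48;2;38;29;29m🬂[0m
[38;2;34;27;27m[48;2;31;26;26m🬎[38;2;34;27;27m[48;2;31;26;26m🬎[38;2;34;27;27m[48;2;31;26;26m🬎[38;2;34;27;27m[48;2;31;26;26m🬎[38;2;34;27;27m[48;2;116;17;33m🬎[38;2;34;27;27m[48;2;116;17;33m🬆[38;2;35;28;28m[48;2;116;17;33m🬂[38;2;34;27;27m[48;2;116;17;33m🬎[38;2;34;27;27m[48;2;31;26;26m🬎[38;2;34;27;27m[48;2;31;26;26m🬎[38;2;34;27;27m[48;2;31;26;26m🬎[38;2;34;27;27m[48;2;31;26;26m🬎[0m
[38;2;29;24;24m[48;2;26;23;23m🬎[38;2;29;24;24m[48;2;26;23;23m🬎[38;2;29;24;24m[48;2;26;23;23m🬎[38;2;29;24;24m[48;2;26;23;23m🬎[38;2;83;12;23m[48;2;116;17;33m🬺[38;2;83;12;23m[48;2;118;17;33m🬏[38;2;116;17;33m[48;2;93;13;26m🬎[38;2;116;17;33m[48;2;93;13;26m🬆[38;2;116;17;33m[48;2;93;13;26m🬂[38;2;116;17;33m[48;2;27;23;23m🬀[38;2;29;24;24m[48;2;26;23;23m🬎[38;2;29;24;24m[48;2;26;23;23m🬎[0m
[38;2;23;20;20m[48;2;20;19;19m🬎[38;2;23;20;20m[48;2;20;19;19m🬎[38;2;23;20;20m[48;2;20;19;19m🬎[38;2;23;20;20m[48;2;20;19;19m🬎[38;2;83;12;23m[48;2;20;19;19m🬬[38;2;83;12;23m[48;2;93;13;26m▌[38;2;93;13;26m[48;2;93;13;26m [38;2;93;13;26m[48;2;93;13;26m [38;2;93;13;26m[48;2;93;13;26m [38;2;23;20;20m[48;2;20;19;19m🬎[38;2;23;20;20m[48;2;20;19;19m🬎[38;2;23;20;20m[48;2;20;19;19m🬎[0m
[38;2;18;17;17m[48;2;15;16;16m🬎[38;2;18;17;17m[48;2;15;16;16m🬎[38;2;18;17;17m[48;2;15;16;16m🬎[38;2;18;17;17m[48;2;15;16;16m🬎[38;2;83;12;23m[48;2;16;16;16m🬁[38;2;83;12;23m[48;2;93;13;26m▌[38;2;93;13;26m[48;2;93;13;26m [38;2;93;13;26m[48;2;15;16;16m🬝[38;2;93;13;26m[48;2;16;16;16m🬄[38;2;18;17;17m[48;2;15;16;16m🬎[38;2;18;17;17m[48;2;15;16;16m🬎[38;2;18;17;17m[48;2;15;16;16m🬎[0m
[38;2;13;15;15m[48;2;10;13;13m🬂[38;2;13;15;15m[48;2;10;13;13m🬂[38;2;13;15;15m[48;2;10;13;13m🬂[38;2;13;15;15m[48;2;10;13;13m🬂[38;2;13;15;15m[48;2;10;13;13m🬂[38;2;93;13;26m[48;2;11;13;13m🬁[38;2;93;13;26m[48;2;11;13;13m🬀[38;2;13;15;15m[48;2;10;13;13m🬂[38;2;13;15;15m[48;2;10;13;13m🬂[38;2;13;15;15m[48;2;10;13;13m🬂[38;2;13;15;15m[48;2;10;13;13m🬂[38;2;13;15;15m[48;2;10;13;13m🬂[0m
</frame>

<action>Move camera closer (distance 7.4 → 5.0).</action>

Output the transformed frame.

<frame>
[38;2;41;32;32m[48;2;38;29;29m🬂[38;2;41;32;32m[48;2;38;29;29m🬂[38;2;41;32;32m[48;2;38;29;29m🬂[38;2;39;30;30m[48;2;116;17;33m🬝[38;2;40;31;31m[48;2;116;17;33m🬎[38;2;40;31;31m[48;2;116;17;33m🬎[38;2;40;31;31m[48;2;116;17;33m🬎[38;2;40;31;31m[48;2;116;17;33m🬎[38;2;41;32;32m[48;2;38;29;29m🬂[38;2;41;32;32m[48;2;38;29;29m🬂[38;2;41;32;32m[48;2;38;29;29m🬂[38;2;41;32;32m[48;2;38;29;29m🬂[0m
[38;2;34;27;27m[48;2;31;26;26m🬎[38;2;34;27;27m[48;2;31;26;26m🬎[38;2;83;12;23m[48;2;32;26;26m🬉[38;2;116;17;33m[48;2;83;12;23m🬊[38;2;116;17;33m[48;2;116;17;33m [38;2;116;17;33m[48;2;116;17;33m [38;2;116;17;33m[48;2;116;17;33m [38;2;116;17;33m[48;2;116;17;33m [38;2;116;17;33m[48;2;116;17;33m [38;2;120;17;34m[48;2;93;13;26m🬝[38;2;35;28;28m[48;2;104;15;29m🬂[38;2;104;15;29m[48;2;33;27;27m🬓[0m
[38;2;29;24;24m[48;2;26;23;23m🬎[38;2;29;24;24m[48;2;26;23;23m🬎[38;2;29;24;24m[48;2;26;23;23m🬎[38;2;83;12;23m[48;2;83;12;23m [38;2;83;12;23m[48;2;116;17;33m🬺[38;2;116;17;33m[48;2;93;13;26m🬂[38;2;116;17;33m[48;2;93;13;26m🬂[38;2;93;13;26m[48;2;93;13;26m [38;2;93;13;26m[48;2;93;13;26m [38;2;93;13;26m[48;2;93;13;26m [38;2;93;13;26m[48;2;93;13;26m [38;2;29;24;24m[48;2;26;23;23m🬎[0m
[38;2;23;20;20m[48;2;20;19;19m🬎[38;2;23;20;20m[48;2;20;19;19m🬎[38;2;23;20;20m[48;2;20;19;19m🬎[38;2;83;12;23m[48;2;21;19;19m🬨[38;2;83;12;23m[48;2;83;12;23m [38;2;93;13;26m[48;2;93;13;26m [38;2;93;13;26m[48;2;93;13;26m [38;2;93;13;26m[48;2;93;13;26m [38;2;93;13;26m[48;2;93;13;26m [38;2;93;13;26m[48;2;93;13;26m [38;2;93;13;26m[48;2;22;20;20m▌[38;2;23;20;20m[48;2;20;19;19m🬎[0m
[38;2;18;17;17m[48;2;15;16;16m🬎[38;2;18;17;17m[48;2;15;16;16m🬎[38;2;18;17;17m[48;2;15;16;16m🬎[38;2;83;12;23m[48;2;16;16;16m🬁[38;2;83;12;23m[48;2;83;12;23m [38;2;93;13;26m[48;2;93;13;26m [38;2;93;13;26m[48;2;93;13;26m [38;2;93;13;26m[48;2;93;13;26m [38;2;93;13;26m[48;2;93;13;26m [38;2;93;13;26m[48;2;93;13;26m [38;2;18;17;17m[48;2;15;16;16m🬎[38;2;18;17;17m[48;2;15;16;16m🬎[0m
[38;2;13;15;15m[48;2;10;13;13m🬂[38;2;13;15;15m[48;2;10;13;13m🬂[38;2;13;15;15m[48;2;10;13;13m🬂[38;2;13;15;15m[48;2;10;13;13m🬂[38;2;83;12;23m[48;2;11;13;13m🬉[38;2;93;13;26m[48;2;83;12;23m🬨[38;2;93;13;26m[48;2;93;13;26m [38;2;93;13;26m[48;2;93;13;26m [38;2;93;13;26m[48;2;10;13;13m🬎[38;2;93;13;26m[48;2;11;13;13m🬀[38;2;13;15;15m[48;2;10;13;13m🬂[38;2;13;15;15m[48;2;10;13;13m🬂[0m
</frame>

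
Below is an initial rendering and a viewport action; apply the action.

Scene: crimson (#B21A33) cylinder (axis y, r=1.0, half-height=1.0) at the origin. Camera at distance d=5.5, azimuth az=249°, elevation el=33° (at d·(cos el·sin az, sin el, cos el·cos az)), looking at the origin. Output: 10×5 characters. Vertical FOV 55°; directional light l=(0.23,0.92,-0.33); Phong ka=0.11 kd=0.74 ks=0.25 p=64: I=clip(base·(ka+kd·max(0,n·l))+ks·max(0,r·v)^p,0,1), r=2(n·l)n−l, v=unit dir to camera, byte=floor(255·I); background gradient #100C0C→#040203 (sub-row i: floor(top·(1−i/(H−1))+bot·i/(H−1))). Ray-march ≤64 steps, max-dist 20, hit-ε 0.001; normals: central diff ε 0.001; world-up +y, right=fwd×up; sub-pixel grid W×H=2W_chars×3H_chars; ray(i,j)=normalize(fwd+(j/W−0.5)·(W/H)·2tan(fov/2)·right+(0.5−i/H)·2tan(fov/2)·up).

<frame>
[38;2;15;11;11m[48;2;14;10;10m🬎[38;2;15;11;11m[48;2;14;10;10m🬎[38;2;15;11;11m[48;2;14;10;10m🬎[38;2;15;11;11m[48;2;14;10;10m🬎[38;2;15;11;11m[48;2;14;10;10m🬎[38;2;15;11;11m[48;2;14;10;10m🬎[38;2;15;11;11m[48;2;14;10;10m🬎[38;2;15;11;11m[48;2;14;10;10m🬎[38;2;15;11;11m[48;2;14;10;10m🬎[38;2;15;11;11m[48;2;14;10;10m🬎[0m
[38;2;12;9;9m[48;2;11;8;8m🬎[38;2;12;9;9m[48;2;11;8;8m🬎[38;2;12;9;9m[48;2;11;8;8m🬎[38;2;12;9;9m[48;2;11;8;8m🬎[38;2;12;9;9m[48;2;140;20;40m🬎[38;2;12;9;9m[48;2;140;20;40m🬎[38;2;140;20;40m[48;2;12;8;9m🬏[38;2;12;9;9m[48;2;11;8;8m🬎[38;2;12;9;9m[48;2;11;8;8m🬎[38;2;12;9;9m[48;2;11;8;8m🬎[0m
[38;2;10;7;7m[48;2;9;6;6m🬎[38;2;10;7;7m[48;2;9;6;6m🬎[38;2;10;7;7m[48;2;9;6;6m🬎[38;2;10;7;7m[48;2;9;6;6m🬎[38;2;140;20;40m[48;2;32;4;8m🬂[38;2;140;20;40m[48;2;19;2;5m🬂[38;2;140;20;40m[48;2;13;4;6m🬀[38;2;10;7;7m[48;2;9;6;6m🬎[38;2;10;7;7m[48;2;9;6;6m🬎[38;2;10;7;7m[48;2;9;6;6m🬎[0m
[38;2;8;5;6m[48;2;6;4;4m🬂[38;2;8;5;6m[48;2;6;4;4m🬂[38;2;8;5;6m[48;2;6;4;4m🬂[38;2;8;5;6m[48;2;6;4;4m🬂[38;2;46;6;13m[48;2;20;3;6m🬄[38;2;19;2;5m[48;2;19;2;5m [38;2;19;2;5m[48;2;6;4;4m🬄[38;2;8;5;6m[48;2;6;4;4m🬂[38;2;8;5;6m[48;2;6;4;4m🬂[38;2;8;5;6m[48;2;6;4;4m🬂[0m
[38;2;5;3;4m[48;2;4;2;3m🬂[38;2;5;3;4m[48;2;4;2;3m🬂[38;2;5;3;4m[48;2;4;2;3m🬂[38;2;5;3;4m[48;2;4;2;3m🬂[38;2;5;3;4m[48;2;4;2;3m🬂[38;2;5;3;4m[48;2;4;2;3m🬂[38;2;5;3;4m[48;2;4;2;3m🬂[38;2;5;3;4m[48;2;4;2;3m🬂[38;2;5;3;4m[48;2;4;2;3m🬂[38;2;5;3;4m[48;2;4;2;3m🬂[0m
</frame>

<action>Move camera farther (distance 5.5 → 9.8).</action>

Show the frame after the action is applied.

<frame>
[38;2;15;11;11m[48;2;14;10;10m🬎[38;2;15;11;11m[48;2;14;10;10m🬎[38;2;15;11;11m[48;2;14;10;10m🬎[38;2;15;11;11m[48;2;14;10;10m🬎[38;2;15;11;11m[48;2;14;10;10m🬎[38;2;15;11;11m[48;2;14;10;10m🬎[38;2;15;11;11m[48;2;14;10;10m🬎[38;2;15;11;11m[48;2;14;10;10m🬎[38;2;15;11;11m[48;2;14;10;10m🬎[38;2;15;11;11m[48;2;14;10;10m🬎[0m
[38;2;12;9;9m[48;2;11;8;8m🬎[38;2;12;9;9m[48;2;11;8;8m🬎[38;2;12;9;9m[48;2;11;8;8m🬎[38;2;12;9;9m[48;2;11;8;8m🬎[38;2;12;9;9m[48;2;11;8;8m🬎[38;2;12;9;9m[48;2;11;8;8m🬎[38;2;12;9;9m[48;2;11;8;8m🬎[38;2;12;9;9m[48;2;11;8;8m🬎[38;2;12;9;9m[48;2;11;8;8m🬎[38;2;12;9;9m[48;2;11;8;8m🬎[0m
[38;2;10;7;7m[48;2;9;6;6m🬎[38;2;10;7;7m[48;2;9;6;6m🬎[38;2;10;7;7m[48;2;9;6;6m🬎[38;2;10;7;7m[48;2;9;6;6m🬎[38;2;140;20;40m[48;2;22;6;8m🬁[38;2;140;20;40m[48;2;19;2;5m🬂[38;2;10;7;7m[48;2;9;6;6m🬎[38;2;10;7;7m[48;2;9;6;6m🬎[38;2;10;7;7m[48;2;9;6;6m🬎[38;2;10;7;7m[48;2;9;6;6m🬎[0m
[38;2;8;5;6m[48;2;6;4;4m🬂[38;2;8;5;6m[48;2;6;4;4m🬂[38;2;8;5;6m[48;2;6;4;4m🬂[38;2;8;5;6m[48;2;6;4;4m🬂[38;2;44;6;12m[48;2;6;4;4m🬁[38;2;19;2;5m[48;2;6;4;4m🬂[38;2;8;5;6m[48;2;6;4;4m🬂[38;2;8;5;6m[48;2;6;4;4m🬂[38;2;8;5;6m[48;2;6;4;4m🬂[38;2;8;5;6m[48;2;6;4;4m🬂[0m
[38;2;5;3;4m[48;2;4;2;3m🬂[38;2;5;3;4m[48;2;4;2;3m🬂[38;2;5;3;4m[48;2;4;2;3m🬂[38;2;5;3;4m[48;2;4;2;3m🬂[38;2;5;3;4m[48;2;4;2;3m🬂[38;2;5;3;4m[48;2;4;2;3m🬂[38;2;5;3;4m[48;2;4;2;3m🬂[38;2;5;3;4m[48;2;4;2;3m🬂[38;2;5;3;4m[48;2;4;2;3m🬂[38;2;5;3;4m[48;2;4;2;3m🬂[0m
</frame>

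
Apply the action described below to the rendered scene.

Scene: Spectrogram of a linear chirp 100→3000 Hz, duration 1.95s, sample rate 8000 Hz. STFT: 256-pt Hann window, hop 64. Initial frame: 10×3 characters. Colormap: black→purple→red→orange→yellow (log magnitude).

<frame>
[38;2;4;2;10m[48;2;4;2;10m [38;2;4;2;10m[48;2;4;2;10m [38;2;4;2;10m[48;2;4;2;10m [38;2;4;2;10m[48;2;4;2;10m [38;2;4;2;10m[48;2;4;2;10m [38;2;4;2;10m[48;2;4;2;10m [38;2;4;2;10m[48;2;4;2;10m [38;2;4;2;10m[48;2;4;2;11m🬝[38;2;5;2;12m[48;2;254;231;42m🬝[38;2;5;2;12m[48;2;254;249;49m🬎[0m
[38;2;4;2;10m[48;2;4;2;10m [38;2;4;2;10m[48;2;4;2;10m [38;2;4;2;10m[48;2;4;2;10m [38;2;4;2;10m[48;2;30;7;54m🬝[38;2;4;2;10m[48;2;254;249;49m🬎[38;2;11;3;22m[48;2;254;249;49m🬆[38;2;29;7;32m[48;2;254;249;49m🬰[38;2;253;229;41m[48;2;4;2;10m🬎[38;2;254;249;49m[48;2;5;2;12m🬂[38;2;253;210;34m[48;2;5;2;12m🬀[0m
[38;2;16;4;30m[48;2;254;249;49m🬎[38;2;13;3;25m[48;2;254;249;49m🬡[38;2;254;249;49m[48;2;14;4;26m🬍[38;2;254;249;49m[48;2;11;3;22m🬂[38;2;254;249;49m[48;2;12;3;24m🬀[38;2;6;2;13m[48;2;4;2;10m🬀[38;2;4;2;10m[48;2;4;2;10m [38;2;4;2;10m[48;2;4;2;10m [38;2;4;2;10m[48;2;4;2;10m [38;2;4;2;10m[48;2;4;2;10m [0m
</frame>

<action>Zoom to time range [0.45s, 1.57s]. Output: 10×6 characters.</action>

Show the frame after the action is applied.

<frame>
[38;2;4;2;10m[48;2;4;2;10m [38;2;4;2;10m[48;2;4;2;10m [38;2;4;2;10m[48;2;4;2;10m [38;2;4;2;10m[48;2;4;2;10m [38;2;4;2;10m[48;2;4;2;10m [38;2;4;2;10m[48;2;4;2;10m [38;2;4;2;10m[48;2;4;2;10m [38;2;4;2;10m[48;2;4;2;10m [38;2;4;2;10m[48;2;4;2;10m [38;2;4;2;10m[48;2;4;2;10m [0m
[38;2;4;2;10m[48;2;4;2;10m [38;2;4;2;10m[48;2;4;2;10m [38;2;4;2;10m[48;2;4;2;10m [38;2;4;2;10m[48;2;4;2;10m [38;2;4;2;10m[48;2;4;2;10m [38;2;4;2;10m[48;2;4;2;10m [38;2;4;2;10m[48;2;4;2;10m [38;2;4;2;10m[48;2;4;2;10m [38;2;4;2;10m[48;2;4;2;10m [38;2;4;2;10m[48;2;5;2;11m🬝[0m
[38;2;4;2;10m[48;2;4;2;10m [38;2;4;2;10m[48;2;4;2;10m [38;2;4;2;10m[48;2;4;2;10m [38;2;4;2;10m[48;2;4;2;10m [38;2;4;2;10m[48;2;4;2;10m [38;2;4;2;10m[48;2;5;2;12m🬝[38;2;5;2;12m[48;2;39;9;68m🬝[38;2;5;2;11m[48;2;254;248;49m🬎[38;2;13;3;26m[48;2;254;243;46m🬆[38;2;52;13;51m[48;2;253;236;44m🬡[0m
[38;2;4;2;10m[48;2;4;2;10m [38;2;4;2;10m[48;2;5;2;13m🬝[38;2;5;2;12m[48;2;43;10;75m🬝[38;2;7;2;15m[48;2;254;249;49m🬎[38;2;6;2;13m[48;2;240;199;56m🬂[38;2;252;221;38m[48;2;49;12;48m🬍[38;2;254;248;48m[48;2;15;4;29m🬆[38;2;252;205;31m[48;2;5;2;13m🬂[38;2;28;7;50m[48;2;4;2;11m🬀[38;2;4;2;11m[48;2;4;2;10m🬂[0m
[38;2;6;2;14m[48;2;242;202;54m🬂[38;2;253;238;45m[48;2;49;12;53m🬍[38;2;253;241;45m[48;2;13;3;26m🬆[38;2;251;200;29m[48;2;5;2;12m🬂[38;2;15;4;29m[48;2;4;2;11m🬀[38;2;4;2;11m[48;2;4;2;10m🬂[38;2;4;2;10m[48;2;4;2;10m [38;2;4;2;10m[48;2;4;2;10m [38;2;4;2;10m[48;2;4;2;10m [38;2;4;2;10m[48;2;4;2;10m [0m
[38;2;15;4;29m[48;2;4;2;11m🬀[38;2;4;2;11m[48;2;4;2;10m🬀[38;2;4;2;10m[48;2;4;2;10m [38;2;4;2;10m[48;2;4;2;10m [38;2;4;2;10m[48;2;4;2;10m [38;2;4;2;10m[48;2;4;2;10m [38;2;4;2;10m[48;2;4;2;10m [38;2;4;2;10m[48;2;4;2;10m [38;2;4;2;10m[48;2;4;2;10m [38;2;4;2;10m[48;2;4;2;10m [0m
</frame>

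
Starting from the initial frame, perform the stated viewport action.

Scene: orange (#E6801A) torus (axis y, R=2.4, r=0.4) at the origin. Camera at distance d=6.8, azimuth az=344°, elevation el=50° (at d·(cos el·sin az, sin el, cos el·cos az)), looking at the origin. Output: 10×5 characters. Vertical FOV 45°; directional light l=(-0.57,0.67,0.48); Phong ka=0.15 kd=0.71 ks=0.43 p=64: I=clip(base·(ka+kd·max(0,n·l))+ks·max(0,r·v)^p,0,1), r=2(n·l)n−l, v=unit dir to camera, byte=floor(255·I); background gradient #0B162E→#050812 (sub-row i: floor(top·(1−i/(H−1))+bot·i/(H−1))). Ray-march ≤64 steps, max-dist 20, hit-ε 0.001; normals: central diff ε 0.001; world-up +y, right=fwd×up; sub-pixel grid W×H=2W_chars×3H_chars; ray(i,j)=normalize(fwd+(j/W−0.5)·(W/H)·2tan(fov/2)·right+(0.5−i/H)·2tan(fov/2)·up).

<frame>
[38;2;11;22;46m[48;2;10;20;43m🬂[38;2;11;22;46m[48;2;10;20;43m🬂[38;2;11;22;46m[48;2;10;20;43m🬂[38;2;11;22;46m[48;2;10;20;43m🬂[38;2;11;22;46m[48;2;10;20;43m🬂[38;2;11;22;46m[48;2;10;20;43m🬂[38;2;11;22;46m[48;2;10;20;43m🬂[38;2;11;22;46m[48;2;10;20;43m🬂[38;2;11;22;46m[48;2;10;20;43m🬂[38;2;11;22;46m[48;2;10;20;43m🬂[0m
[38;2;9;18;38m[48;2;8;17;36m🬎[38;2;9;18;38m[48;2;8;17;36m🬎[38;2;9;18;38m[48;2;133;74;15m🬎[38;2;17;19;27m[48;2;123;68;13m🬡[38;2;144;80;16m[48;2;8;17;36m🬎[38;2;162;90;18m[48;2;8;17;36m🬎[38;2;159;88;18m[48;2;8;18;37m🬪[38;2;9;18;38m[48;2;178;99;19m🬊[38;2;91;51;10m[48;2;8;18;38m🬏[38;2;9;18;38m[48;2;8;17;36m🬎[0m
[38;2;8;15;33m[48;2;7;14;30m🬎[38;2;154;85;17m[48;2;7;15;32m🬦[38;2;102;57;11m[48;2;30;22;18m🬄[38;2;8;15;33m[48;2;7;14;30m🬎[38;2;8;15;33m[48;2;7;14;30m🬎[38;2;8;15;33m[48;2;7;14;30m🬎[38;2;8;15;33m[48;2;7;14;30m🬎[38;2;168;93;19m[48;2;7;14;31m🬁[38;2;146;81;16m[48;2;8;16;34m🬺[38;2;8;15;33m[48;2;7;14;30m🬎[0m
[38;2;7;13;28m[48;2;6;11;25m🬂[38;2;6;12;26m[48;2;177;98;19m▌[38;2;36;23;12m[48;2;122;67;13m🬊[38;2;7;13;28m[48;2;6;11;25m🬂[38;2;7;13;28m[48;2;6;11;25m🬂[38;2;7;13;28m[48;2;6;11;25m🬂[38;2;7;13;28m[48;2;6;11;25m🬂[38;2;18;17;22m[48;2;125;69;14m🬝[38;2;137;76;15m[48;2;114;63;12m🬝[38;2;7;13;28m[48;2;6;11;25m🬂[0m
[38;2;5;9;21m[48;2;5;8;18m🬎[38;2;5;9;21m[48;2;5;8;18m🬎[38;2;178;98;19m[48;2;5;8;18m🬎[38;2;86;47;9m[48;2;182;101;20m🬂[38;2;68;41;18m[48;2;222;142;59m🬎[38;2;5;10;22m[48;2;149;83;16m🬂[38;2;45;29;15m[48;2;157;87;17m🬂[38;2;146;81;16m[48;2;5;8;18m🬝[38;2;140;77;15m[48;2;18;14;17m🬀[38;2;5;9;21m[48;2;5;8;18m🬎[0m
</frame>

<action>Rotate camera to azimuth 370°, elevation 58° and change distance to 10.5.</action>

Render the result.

<frame>
[38;2;11;22;46m[48;2;10;20;43m🬂[38;2;11;22;46m[48;2;10;20;43m🬂[38;2;11;22;46m[48;2;10;20;43m🬂[38;2;11;22;46m[48;2;10;20;43m🬂[38;2;11;22;46m[48;2;10;20;43m🬂[38;2;11;22;46m[48;2;10;20;43m🬂[38;2;11;22;46m[48;2;10;20;43m🬂[38;2;11;22;46m[48;2;10;20;43m🬂[38;2;11;22;46m[48;2;10;20;43m🬂[38;2;11;22;46m[48;2;10;20;43m🬂[0m
[38;2;9;18;38m[48;2;8;17;36m🬎[38;2;9;18;38m[48;2;8;17;36m🬎[38;2;9;18;38m[48;2;8;17;36m🬎[38;2;8;18;38m[48;2;141;78;16m🬝[38;2;19;20;30m[48;2;114;63;12m🬥[38;2;134;74;15m[48;2;8;18;38m🬩[38;2;9;18;38m[48;2;169;94;19m🬎[38;2;9;18;38m[48;2;8;17;36m🬎[38;2;9;18;38m[48;2;8;17;36m🬎[38;2;9;18;38m[48;2;8;17;36m🬎[0m
[38;2;8;15;33m[48;2;7;14;30m🬎[38;2;8;15;33m[48;2;7;14;30m🬎[38;2;8;15;33m[48;2;7;14;30m🬎[38;2;116;64;12m[48;2;16;16;21m▌[38;2;8;15;33m[48;2;7;14;30m🬎[38;2;8;15;33m[48;2;7;14;30m🬎[38;2;190;106;21m[48;2;7;14;31m🬁[38;2;154;85;17m[48;2;7;15;32m▌[38;2;8;15;33m[48;2;7;14;30m🬎[38;2;8;15;33m[48;2;7;14;30m🬎[0m
[38;2;7;13;28m[48;2;6;11;25m🬂[38;2;7;13;28m[48;2;6;11;25m🬂[38;2;7;13;28m[48;2;6;11;25m🬂[38;2;163;90;18m[48;2;6;12;26m🬪[38;2;6;12;27m[48;2;146;81;16m🬎[38;2;6;12;27m[48;2;129;71;14m🬎[38;2;6;12;27m[48;2;130;72;14m🬆[38;2;112;62;12m[48;2;6;11;25m🬄[38;2;7;13;28m[48;2;6;11;25m🬂[38;2;7;13;28m[48;2;6;11;25m🬂[0m
[38;2;5;9;21m[48;2;5;8;18m🬎[38;2;5;9;21m[48;2;5;8;18m🬎[38;2;5;9;21m[48;2;5;8;18m🬎[38;2;5;9;21m[48;2;5;8;18m🬎[38;2;152;84;17m[48;2;5;8;19m🬁[38;2;131;72;14m[48;2;5;8;19m🬂[38;2;5;9;21m[48;2;5;8;18m🬎[38;2;5;9;21m[48;2;5;8;18m🬎[38;2;5;9;21m[48;2;5;8;18m🬎[38;2;5;9;21m[48;2;5;8;18m🬎[0m
</frame>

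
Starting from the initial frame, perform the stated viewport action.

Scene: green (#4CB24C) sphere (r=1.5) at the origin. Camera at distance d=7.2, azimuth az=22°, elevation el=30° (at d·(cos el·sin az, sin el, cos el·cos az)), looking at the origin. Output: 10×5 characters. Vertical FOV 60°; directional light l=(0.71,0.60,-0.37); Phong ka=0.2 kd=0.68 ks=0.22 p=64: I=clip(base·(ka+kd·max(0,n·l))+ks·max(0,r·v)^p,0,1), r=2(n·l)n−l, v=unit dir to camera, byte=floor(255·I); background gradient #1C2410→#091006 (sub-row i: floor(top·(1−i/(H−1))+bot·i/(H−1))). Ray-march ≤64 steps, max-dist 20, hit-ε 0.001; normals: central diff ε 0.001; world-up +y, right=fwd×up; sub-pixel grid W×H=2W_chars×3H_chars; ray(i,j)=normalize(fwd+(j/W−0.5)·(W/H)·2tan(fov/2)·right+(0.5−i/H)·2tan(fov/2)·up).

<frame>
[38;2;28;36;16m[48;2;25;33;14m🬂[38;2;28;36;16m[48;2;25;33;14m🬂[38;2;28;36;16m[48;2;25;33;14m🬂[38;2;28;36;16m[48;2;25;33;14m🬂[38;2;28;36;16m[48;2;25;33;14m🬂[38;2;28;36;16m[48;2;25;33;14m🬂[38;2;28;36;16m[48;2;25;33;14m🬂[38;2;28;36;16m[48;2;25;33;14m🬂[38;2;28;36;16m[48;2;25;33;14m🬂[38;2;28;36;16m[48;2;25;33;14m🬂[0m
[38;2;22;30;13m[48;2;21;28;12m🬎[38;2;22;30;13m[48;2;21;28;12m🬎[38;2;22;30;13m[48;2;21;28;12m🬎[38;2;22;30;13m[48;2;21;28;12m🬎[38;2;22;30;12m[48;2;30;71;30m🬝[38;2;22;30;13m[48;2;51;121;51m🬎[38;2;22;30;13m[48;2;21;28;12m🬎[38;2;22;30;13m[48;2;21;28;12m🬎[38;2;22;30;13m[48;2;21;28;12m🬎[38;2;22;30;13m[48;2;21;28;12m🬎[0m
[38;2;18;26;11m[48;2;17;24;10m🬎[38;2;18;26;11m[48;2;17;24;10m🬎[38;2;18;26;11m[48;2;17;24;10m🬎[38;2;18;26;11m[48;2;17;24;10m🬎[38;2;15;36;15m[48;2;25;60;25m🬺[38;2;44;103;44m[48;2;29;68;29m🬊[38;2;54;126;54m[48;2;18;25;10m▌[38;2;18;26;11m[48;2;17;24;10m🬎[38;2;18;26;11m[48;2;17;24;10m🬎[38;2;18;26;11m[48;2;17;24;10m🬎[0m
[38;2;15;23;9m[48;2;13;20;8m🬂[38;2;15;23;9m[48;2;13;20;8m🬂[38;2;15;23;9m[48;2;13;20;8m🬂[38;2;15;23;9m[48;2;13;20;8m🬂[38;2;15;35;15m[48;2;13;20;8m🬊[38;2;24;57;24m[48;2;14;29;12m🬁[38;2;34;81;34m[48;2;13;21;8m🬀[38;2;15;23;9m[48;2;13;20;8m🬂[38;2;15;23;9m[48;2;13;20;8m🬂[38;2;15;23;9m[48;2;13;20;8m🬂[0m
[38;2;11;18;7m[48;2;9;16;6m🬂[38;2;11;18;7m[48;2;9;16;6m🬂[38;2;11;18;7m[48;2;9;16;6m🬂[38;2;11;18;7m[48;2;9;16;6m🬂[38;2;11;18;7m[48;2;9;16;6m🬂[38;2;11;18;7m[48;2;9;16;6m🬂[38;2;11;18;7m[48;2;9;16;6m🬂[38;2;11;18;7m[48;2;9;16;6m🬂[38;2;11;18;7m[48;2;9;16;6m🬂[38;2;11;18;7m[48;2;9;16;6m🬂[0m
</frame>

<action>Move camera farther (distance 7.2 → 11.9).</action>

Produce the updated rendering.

<frame>
[38;2;28;36;16m[48;2;25;33;14m🬂[38;2;28;36;16m[48;2;25;33;14m🬂[38;2;28;36;16m[48;2;25;33;14m🬂[38;2;28;36;16m[48;2;25;33;14m🬂[38;2;28;36;16m[48;2;25;33;14m🬂[38;2;28;36;16m[48;2;25;33;14m🬂[38;2;28;36;16m[48;2;25;33;14m🬂[38;2;28;36;16m[48;2;25;33;14m🬂[38;2;28;36;16m[48;2;25;33;14m🬂[38;2;28;36;16m[48;2;25;33;14m🬂[0m
[38;2;22;30;13m[48;2;21;28;12m🬎[38;2;22;30;13m[48;2;21;28;12m🬎[38;2;22;30;13m[48;2;21;28;12m🬎[38;2;22;30;13m[48;2;21;28;12m🬎[38;2;22;30;13m[48;2;21;28;12m🬎[38;2;22;30;13m[48;2;21;28;12m🬎[38;2;22;30;13m[48;2;21;28;12m🬎[38;2;22;30;13m[48;2;21;28;12m🬎[38;2;22;30;13m[48;2;21;28;12m🬎[38;2;22;30;13m[48;2;21;28;12m🬎[0m
[38;2;18;26;11m[48;2;17;24;10m🬎[38;2;18;26;11m[48;2;17;24;10m🬎[38;2;18;26;11m[48;2;17;24;10m🬎[38;2;18;26;11m[48;2;17;24;10m🬎[38;2;15;35;15m[48;2;18;26;10m🬦[38;2;27;60;25m[48;2;63;131;63m🬳[38;2;18;26;11m[48;2;17;24;10m🬎[38;2;18;26;11m[48;2;17;24;10m🬎[38;2;18;26;11m[48;2;17;24;10m🬎[38;2;18;26;11m[48;2;17;24;10m🬎[0m
[38;2;15;23;9m[48;2;13;20;8m🬂[38;2;15;23;9m[48;2;13;20;8m🬂[38;2;15;23;9m[48;2;13;20;8m🬂[38;2;15;23;9m[48;2;13;20;8m🬂[38;2;15;23;9m[48;2;13;20;8m🬂[38;2;15;35;15m[48;2;13;21;8m🬀[38;2;15;23;9m[48;2;13;20;8m🬂[38;2;15;23;9m[48;2;13;20;8m🬂[38;2;15;23;9m[48;2;13;20;8m🬂[38;2;15;23;9m[48;2;13;20;8m🬂[0m
[38;2;11;18;7m[48;2;9;16;6m🬂[38;2;11;18;7m[48;2;9;16;6m🬂[38;2;11;18;7m[48;2;9;16;6m🬂[38;2;11;18;7m[48;2;9;16;6m🬂[38;2;11;18;7m[48;2;9;16;6m🬂[38;2;11;18;7m[48;2;9;16;6m🬂[38;2;11;18;7m[48;2;9;16;6m🬂[38;2;11;18;7m[48;2;9;16;6m🬂[38;2;11;18;7m[48;2;9;16;6m🬂[38;2;11;18;7m[48;2;9;16;6m🬂[0m
</frame>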